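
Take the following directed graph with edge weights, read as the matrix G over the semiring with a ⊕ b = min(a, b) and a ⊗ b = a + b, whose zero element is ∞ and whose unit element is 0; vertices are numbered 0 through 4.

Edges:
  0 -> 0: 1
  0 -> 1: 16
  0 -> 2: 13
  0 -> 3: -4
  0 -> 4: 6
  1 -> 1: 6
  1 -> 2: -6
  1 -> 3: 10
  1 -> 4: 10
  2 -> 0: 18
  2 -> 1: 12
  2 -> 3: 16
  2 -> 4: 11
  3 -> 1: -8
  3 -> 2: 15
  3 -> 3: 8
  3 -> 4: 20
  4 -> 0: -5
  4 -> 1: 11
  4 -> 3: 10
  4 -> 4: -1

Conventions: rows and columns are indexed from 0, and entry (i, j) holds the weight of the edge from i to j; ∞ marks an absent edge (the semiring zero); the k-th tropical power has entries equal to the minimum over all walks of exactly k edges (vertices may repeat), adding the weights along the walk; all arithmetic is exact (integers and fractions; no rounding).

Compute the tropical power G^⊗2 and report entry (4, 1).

G^⊗2:
  [1, -12, 10, -3, 5]
  [5, 2, 0, 10, 5]
  [6, 8, 6, 14, 10]
  [15, -2, -14, 2, 2]
  [-6, 2, 5, -9, -2]
Key observation: the optimum is the walk 4->3->1, with weight 10 + (-8) = 2.
Optimal value attained by: walk 4->3->1.
Answer: (G^⊗2)[4][1] = 2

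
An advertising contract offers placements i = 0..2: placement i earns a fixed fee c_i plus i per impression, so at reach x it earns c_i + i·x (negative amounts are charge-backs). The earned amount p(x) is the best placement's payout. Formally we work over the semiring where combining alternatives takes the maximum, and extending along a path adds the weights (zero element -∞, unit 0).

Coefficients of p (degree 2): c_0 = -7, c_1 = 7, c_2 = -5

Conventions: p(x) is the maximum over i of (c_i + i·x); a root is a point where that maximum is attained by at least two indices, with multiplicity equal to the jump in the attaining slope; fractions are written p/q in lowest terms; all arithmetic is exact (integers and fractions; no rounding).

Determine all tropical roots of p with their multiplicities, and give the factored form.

hull edge (i=0, c=-7) to (i=1, c=7): slope 14, span 1
hull edge (i=1, c=7) to (i=2, c=-5): slope -12, span 1
Factored form: p(x) = -5 ⊗ (x ⊕ (-14)) ⊗ (x ⊕ 12)
Answer: roots = -14 (mult 1), 12 (mult 1)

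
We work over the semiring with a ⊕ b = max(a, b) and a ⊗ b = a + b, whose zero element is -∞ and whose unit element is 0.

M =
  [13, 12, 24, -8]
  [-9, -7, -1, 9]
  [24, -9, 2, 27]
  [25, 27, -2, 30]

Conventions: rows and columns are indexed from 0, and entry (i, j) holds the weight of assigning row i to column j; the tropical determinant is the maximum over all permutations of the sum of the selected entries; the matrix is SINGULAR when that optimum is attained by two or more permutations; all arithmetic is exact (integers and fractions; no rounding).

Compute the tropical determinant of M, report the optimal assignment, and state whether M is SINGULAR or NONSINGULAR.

σ = (0, 1, 2, 3): 13 + (-7) + 2 + 30 = 38
σ = (0, 1, 3, 2): 13 + (-7) + 27 + (-2) = 31
σ = (0, 2, 1, 3): 13 + (-1) + (-9) + 30 = 33
σ = (0, 2, 3, 1): 13 + (-1) + 27 + 27 = 66
σ = (0, 3, 1, 2): 13 + 9 + (-9) + (-2) = 11
σ = (0, 3, 2, 1): 13 + 9 + 2 + 27 = 51
σ = (1, 0, 2, 3): 12 + (-9) + 2 + 30 = 35
σ = (1, 0, 3, 2): 12 + (-9) + 27 + (-2) = 28
σ = (1, 2, 0, 3): 12 + (-1) + 24 + 30 = 65
σ = (1, 2, 3, 0): 12 + (-1) + 27 + 25 = 63
σ = (1, 3, 0, 2): 12 + 9 + 24 + (-2) = 43
σ = (1, 3, 2, 0): 12 + 9 + 2 + 25 = 48
σ = (2, 0, 1, 3): 24 + (-9) + (-9) + 30 = 36
σ = (2, 0, 3, 1): 24 + (-9) + 27 + 27 = 69
σ = (2, 1, 0, 3): 24 + (-7) + 24 + 30 = 71
σ = (2, 1, 3, 0): 24 + (-7) + 27 + 25 = 69
σ = (2, 3, 0, 1): 24 + 9 + 24 + 27 = 84
σ = (2, 3, 1, 0): 24 + 9 + (-9) + 25 = 49
σ = (3, 0, 1, 2): (-8) + (-9) + (-9) + (-2) = -28
σ = (3, 0, 2, 1): (-8) + (-9) + 2 + 27 = 12
σ = (3, 1, 0, 2): (-8) + (-7) + 24 + (-2) = 7
σ = (3, 1, 2, 0): (-8) + (-7) + 2 + 25 = 12
σ = (3, 2, 0, 1): (-8) + (-1) + 24 + 27 = 42
σ = (3, 2, 1, 0): (-8) + (-1) + (-9) + 25 = 7
Optimal value attained by: σ = (2, 3, 0, 1).
Answer: det⊕(M) = 84; verdict: NONSINGULAR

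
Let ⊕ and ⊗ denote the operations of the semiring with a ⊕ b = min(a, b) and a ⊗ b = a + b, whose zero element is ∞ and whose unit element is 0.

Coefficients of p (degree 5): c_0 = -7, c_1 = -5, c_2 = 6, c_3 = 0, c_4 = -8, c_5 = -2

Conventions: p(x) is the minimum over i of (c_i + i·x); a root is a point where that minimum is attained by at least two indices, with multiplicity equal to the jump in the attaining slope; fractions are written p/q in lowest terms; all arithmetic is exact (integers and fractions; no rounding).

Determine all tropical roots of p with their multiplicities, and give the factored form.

hull edge (i=0, c=-7) to (i=4, c=-8): slope -1/4, span 4
hull edge (i=4, c=-8) to (i=5, c=-2): slope 6, span 1
Factored form: p(x) = -2 ⊗ (x ⊕ (-6)) ⊗ (x ⊕ 1/4) ⊗ (x ⊕ 1/4) ⊗ (x ⊕ 1/4) ⊗ (x ⊕ 1/4)
Answer: roots = -6 (mult 1), 1/4 (mult 4)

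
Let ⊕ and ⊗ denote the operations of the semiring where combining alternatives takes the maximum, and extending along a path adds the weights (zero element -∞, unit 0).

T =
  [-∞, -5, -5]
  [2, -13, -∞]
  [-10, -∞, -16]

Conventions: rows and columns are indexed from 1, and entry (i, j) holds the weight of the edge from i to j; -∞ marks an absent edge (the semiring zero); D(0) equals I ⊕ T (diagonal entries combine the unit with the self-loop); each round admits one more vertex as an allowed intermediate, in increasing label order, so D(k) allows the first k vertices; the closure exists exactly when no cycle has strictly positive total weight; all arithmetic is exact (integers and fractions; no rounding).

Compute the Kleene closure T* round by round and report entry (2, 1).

D(0):
  [0, -5, -5]
  [2, 0, -∞]
  [-10, -∞, 0]
D(1):
  [0, -5, -5]
  [2, 0, -3]
  [-10, -15, 0]
D(2):
  [0, -5, -5]
  [2, 0, -3]
  [-10, -15, 0]
D(3):
  [0, -5, -5]
  [2, 0, -3]
  [-10, -15, 0]
Answer: T*[2][1] = 2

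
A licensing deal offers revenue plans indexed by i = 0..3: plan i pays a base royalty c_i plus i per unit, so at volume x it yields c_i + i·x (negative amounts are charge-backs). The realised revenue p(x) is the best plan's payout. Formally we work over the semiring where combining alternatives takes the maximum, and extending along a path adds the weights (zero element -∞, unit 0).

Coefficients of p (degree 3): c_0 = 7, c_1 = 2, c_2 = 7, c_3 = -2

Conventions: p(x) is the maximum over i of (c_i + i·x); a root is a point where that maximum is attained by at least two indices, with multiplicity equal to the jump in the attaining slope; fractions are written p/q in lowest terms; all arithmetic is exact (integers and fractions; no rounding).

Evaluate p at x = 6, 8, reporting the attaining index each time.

p(6) = max(7+0·6=7, 2+1·6=8, 7+2·6=19, -2+3·6=16) = 19 (attained by i=2)
p(8) = max(7+0·8=7, 2+1·8=10, 7+2·8=23, -2+3·8=22) = 23 (attained by i=2)
Answer: p(6) = 19; p(8) = 23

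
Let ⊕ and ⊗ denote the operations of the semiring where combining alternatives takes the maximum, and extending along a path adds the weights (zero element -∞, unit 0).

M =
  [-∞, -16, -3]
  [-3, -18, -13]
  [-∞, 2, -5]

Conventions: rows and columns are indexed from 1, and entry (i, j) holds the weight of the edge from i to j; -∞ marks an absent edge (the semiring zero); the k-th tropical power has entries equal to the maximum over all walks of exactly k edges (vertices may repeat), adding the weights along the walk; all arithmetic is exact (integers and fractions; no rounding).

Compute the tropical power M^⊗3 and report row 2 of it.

M^⊗2:
  [-19, -1, -8]
  [-21, -11, -6]
  [-1, -3, -10]
M^⊗3:
  [-4, -6, -13]
  [-14, -4, -11]
  [-6, -8, -4]
Answer: row 2 of M^⊗3 = [-14, -4, -11]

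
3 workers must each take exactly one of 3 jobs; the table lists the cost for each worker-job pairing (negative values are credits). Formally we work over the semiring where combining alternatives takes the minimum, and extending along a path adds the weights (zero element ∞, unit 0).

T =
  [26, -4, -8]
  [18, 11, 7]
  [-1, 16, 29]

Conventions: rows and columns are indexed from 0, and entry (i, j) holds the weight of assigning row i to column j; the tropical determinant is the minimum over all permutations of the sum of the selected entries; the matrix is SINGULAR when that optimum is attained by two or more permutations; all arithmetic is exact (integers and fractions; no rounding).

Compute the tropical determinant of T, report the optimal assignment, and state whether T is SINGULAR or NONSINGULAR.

σ = (0, 1, 2): 26 + 11 + 29 = 66
σ = (0, 2, 1): 26 + 7 + 16 = 49
σ = (1, 0, 2): (-4) + 18 + 29 = 43
σ = (1, 2, 0): (-4) + 7 + (-1) = 2
σ = (2, 0, 1): (-8) + 18 + 16 = 26
σ = (2, 1, 0): (-8) + 11 + (-1) = 2
Optimal value attained by: σ = (1, 2, 0).
Answer: det⊕(T) = 2; verdict: SINGULAR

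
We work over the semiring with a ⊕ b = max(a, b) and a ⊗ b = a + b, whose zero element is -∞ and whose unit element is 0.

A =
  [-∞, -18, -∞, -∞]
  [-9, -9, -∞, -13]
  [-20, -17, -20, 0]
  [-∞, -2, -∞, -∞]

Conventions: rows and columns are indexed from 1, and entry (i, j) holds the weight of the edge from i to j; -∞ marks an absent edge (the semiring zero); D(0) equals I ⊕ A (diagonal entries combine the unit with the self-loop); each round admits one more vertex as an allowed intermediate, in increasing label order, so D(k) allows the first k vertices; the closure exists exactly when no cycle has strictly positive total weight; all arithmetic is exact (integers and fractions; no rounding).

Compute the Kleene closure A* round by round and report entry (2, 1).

D(0):
  [0, -18, -∞, -∞]
  [-9, 0, -∞, -13]
  [-20, -17, 0, 0]
  [-∞, -2, -∞, 0]
D(1):
  [0, -18, -∞, -∞]
  [-9, 0, -∞, -13]
  [-20, -17, 0, 0]
  [-∞, -2, -∞, 0]
D(2):
  [0, -18, -∞, -31]
  [-9, 0, -∞, -13]
  [-20, -17, 0, 0]
  [-11, -2, -∞, 0]
D(3):
  [0, -18, -∞, -31]
  [-9, 0, -∞, -13]
  [-20, -17, 0, 0]
  [-11, -2, -∞, 0]
D(4):
  [0, -18, -∞, -31]
  [-9, 0, -∞, -13]
  [-11, -2, 0, 0]
  [-11, -2, -∞, 0]
Answer: A*[2][1] = -9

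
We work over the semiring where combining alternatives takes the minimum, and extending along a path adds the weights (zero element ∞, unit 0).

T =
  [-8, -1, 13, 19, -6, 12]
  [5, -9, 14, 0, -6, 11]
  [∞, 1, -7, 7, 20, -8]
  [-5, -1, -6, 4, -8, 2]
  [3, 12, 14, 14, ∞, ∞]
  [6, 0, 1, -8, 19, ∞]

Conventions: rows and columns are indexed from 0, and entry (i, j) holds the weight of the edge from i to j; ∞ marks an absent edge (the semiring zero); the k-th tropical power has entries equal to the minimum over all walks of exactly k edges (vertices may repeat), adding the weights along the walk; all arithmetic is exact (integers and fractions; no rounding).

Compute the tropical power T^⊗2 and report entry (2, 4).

T^⊗2:
  [-16, -10, 5, -1, -14, 4]
  [-5, -18, -6, -9, -15, 2]
  [-2, -8, -14, -16, -5, -15]
  [-13, -10, -13, -6, -11, -14]
  [-5, 2, 7, 12, -3, 6]
  [-13, -9, -14, -4, -16, -7]
Key observation: the optimum is the walk 2->1->4, with weight 1 + (-6) = -5.
Optimal value attained by: walk 2->1->4.
Answer: (T^⊗2)[2][4] = -5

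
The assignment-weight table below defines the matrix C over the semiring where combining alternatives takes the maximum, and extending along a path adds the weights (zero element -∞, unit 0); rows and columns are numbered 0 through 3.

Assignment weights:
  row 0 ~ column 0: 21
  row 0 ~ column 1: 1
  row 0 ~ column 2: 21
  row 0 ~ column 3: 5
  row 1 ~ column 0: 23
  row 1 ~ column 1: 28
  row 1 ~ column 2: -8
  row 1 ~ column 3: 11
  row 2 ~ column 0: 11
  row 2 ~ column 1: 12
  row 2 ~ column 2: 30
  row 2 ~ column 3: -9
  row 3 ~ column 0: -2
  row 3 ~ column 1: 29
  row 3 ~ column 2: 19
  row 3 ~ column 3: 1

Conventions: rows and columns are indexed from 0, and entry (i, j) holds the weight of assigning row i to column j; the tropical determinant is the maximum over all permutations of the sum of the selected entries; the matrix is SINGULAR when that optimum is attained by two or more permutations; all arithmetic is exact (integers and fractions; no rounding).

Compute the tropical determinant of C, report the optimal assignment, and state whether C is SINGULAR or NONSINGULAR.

σ = (0, 1, 2, 3): 21 + 28 + 30 + 1 = 80
σ = (0, 1, 3, 2): 21 + 28 + (-9) + 19 = 59
σ = (0, 2, 1, 3): 21 + (-8) + 12 + 1 = 26
σ = (0, 2, 3, 1): 21 + (-8) + (-9) + 29 = 33
σ = (0, 3, 1, 2): 21 + 11 + 12 + 19 = 63
σ = (0, 3, 2, 1): 21 + 11 + 30 + 29 = 91
σ = (1, 0, 2, 3): 1 + 23 + 30 + 1 = 55
σ = (1, 0, 3, 2): 1 + 23 + (-9) + 19 = 34
σ = (1, 2, 0, 3): 1 + (-8) + 11 + 1 = 5
σ = (1, 2, 3, 0): 1 + (-8) + (-9) + (-2) = -18
σ = (1, 3, 0, 2): 1 + 11 + 11 + 19 = 42
σ = (1, 3, 2, 0): 1 + 11 + 30 + (-2) = 40
σ = (2, 0, 1, 3): 21 + 23 + 12 + 1 = 57
σ = (2, 0, 3, 1): 21 + 23 + (-9) + 29 = 64
σ = (2, 1, 0, 3): 21 + 28 + 11 + 1 = 61
σ = (2, 1, 3, 0): 21 + 28 + (-9) + (-2) = 38
σ = (2, 3, 0, 1): 21 + 11 + 11 + 29 = 72
σ = (2, 3, 1, 0): 21 + 11 + 12 + (-2) = 42
σ = (3, 0, 1, 2): 5 + 23 + 12 + 19 = 59
σ = (3, 0, 2, 1): 5 + 23 + 30 + 29 = 87
σ = (3, 1, 0, 2): 5 + 28 + 11 + 19 = 63
σ = (3, 1, 2, 0): 5 + 28 + 30 + (-2) = 61
σ = (3, 2, 0, 1): 5 + (-8) + 11 + 29 = 37
σ = (3, 2, 1, 0): 5 + (-8) + 12 + (-2) = 7
Optimal value attained by: σ = (0, 3, 2, 1).
Answer: det⊕(C) = 91; verdict: NONSINGULAR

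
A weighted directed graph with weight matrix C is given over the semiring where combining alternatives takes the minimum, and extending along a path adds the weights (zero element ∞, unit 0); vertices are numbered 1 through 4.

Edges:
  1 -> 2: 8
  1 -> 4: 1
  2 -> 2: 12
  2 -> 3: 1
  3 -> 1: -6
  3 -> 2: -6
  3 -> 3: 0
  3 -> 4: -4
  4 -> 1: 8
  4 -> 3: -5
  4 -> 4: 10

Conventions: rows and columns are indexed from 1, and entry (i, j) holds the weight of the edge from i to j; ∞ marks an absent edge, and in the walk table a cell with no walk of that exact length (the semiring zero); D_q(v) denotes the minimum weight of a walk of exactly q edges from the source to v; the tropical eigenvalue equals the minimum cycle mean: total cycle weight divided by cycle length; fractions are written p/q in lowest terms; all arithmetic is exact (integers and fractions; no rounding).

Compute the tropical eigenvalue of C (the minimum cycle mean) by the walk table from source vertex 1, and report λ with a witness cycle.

q=0: [0, ∞, ∞, ∞]
q=1: [∞, 8, ∞, 1]
q=2: [9, 20, -4, 11]
q=3: [-10, -10, -4, -8]
q=4: [-10, -10, -13, -9]
Optimal cycle mean attained by: cycle 3->4->3, total (-4) + (-5), length 2.
Answer: λ = -9/2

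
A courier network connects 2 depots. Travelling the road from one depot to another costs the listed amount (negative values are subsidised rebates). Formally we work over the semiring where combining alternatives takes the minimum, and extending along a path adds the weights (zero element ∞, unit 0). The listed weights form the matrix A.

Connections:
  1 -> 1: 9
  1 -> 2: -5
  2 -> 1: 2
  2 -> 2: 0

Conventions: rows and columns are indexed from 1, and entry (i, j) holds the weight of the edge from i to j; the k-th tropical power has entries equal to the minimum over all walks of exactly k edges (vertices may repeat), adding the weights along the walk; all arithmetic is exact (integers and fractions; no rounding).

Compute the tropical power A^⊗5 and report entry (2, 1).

A^⊗2:
  [-3, -5]
  [2, -3]
A^⊗3:
  [-3, -8]
  [-1, -3]
A^⊗4:
  [-6, -8]
  [-1, -6]
A^⊗5:
  [-6, -11]
  [-4, -6]
Key observation: the optimum is the walk 2->1->2->1->2->1, with weight 2 + (-5) + 2 + (-5) + 2 = -4.
Optimal value attained by: walk 2->1->2->1->2->1.
Answer: (A^⊗5)[2][1] = -4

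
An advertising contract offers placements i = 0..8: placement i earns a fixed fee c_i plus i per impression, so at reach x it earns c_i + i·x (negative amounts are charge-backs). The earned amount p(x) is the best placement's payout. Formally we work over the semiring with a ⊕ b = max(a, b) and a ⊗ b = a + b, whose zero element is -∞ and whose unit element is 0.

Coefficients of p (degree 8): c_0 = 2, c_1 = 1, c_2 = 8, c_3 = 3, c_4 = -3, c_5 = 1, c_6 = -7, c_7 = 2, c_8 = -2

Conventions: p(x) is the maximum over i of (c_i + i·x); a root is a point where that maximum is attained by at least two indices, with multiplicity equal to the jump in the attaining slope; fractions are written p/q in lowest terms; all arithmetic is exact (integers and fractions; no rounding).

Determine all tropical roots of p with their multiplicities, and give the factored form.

hull edge (i=0, c=2) to (i=2, c=8): slope 3, span 2
hull edge (i=2, c=8) to (i=7, c=2): slope -6/5, span 5
hull edge (i=7, c=2) to (i=8, c=-2): slope -4, span 1
Factored form: p(x) = -2 ⊗ (x ⊕ (-3)) ⊗ (x ⊕ (-3)) ⊗ (x ⊕ 6/5) ⊗ (x ⊕ 6/5) ⊗ (x ⊕ 6/5) ⊗ (x ⊕ 6/5) ⊗ (x ⊕ 6/5) ⊗ (x ⊕ 4)
Answer: roots = -3 (mult 2), 6/5 (mult 5), 4 (mult 1)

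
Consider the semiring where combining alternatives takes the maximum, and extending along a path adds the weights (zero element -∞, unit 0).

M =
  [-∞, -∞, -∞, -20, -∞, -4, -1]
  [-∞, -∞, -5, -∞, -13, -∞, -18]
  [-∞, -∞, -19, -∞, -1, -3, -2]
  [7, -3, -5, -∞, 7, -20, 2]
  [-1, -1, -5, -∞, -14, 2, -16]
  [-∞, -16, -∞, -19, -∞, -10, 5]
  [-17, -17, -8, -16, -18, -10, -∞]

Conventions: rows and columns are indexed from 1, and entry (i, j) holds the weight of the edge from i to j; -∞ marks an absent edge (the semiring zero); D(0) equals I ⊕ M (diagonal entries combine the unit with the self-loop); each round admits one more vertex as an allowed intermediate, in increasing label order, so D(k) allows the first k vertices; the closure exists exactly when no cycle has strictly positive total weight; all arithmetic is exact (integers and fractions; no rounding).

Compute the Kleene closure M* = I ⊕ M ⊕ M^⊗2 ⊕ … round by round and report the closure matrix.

D(0):
  [0, -∞, -∞, -20, -∞, -4, -1]
  [-∞, 0, -5, -∞, -13, -∞, -18]
  [-∞, -∞, 0, -∞, -1, -3, -2]
  [7, -3, -5, 0, 7, -20, 2]
  [-1, -1, -5, -∞, 0, 2, -16]
  [-∞, -16, -∞, -19, -∞, 0, 5]
  [-17, -17, -8, -16, -18, -10, 0]
D(1):
  [0, -∞, -∞, -20, -∞, -4, -1]
  [-∞, 0, -5, -∞, -13, -∞, -18]
  [-∞, -∞, 0, -∞, -1, -3, -2]
  [7, -3, -5, 0, 7, 3, 6]
  [-1, -1, -5, -21, 0, 2, -2]
  [-∞, -16, -∞, -19, -∞, 0, 5]
  [-17, -17, -8, -16, -18, -10, 0]
D(2):
  [0, -∞, -∞, -20, -∞, -4, -1]
  [-∞, 0, -5, -∞, -13, -∞, -18]
  [-∞, -∞, 0, -∞, -1, -3, -2]
  [7, -3, -5, 0, 7, 3, 6]
  [-1, -1, -5, -21, 0, 2, -2]
  [-∞, -16, -21, -19, -29, 0, 5]
  [-17, -17, -8, -16, -18, -10, 0]
D(3):
  [0, -∞, -∞, -20, -∞, -4, -1]
  [-∞, 0, -5, -∞, -6, -8, -7]
  [-∞, -∞, 0, -∞, -1, -3, -2]
  [7, -3, -5, 0, 7, 3, 6]
  [-1, -1, -5, -21, 0, 2, -2]
  [-∞, -16, -21, -19, -22, 0, 5]
  [-17, -17, -8, -16, -9, -10, 0]
D(4):
  [0, -23, -25, -20, -13, -4, -1]
  [-∞, 0, -5, -∞, -6, -8, -7]
  [-∞, -∞, 0, -∞, -1, -3, -2]
  [7, -3, -5, 0, 7, 3, 6]
  [-1, -1, -5, -21, 0, 2, -2]
  [-12, -16, -21, -19, -12, 0, 5]
  [-9, -17, -8, -16, -9, -10, 0]
D(5):
  [0, -14, -18, -20, -13, -4, -1]
  [-7, 0, -5, -27, -6, -4, -7]
  [-2, -2, 0, -22, -1, 1, -2]
  [7, 6, 2, 0, 7, 9, 6]
  [-1, -1, -5, -21, 0, 2, -2]
  [-12, -13, -17, -19, -12, 0, 5]
  [-9, -10, -8, -16, -9, -7, 0]
D(6):
  [0, -14, -18, -20, -13, -4, 1]
  [-7, 0, -5, -23, -6, -4, 1]
  [-2, -2, 0, -18, -1, 1, 6]
  [7, 6, 2, 0, 7, 9, 14]
  [-1, -1, -5, -17, 0, 2, 7]
  [-12, -13, -17, -19, -12, 0, 5]
  [-9, -10, -8, -16, -9, -7, 0]
D(7):
  [0, -9, -7, -15, -8, -4, 1]
  [-7, 0, -5, -15, -6, -4, 1]
  [-2, -2, 0, -10, -1, 1, 6]
  [7, 6, 6, 0, 7, 9, 14]
  [-1, -1, -1, -9, 0, 2, 7]
  [-4, -5, -3, -11, -4, 0, 5]
  [-9, -10, -8, -16, -9, -7, 0]
Answer: M* = [[0, -9, -7, -15, -8, -4, 1], [-7, 0, -5, -15, -6, -4, 1], [-2, -2, 0, -10, -1, 1, 6], [7, 6, 6, 0, 7, 9, 14], [-1, -1, -1, -9, 0, 2, 7], [-4, -5, -3, -11, -4, 0, 5], [-9, -10, -8, -16, -9, -7, 0]]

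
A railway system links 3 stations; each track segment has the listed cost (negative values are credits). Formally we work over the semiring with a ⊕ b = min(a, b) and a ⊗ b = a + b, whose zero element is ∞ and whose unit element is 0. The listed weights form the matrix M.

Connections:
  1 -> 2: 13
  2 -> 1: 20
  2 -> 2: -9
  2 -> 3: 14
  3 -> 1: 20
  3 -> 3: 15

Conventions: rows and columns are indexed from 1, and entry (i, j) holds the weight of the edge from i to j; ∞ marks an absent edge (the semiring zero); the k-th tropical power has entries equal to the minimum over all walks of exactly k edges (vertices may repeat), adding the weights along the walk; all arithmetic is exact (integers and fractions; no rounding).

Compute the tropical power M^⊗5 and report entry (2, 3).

M^⊗2:
  [33, 4, 27]
  [11, -18, 5]
  [35, 33, 30]
M^⊗3:
  [24, -5, 18]
  [2, -27, -4]
  [50, 24, 45]
M^⊗4:
  [15, -14, 9]
  [-7, -36, -13]
  [44, 15, 38]
M^⊗5:
  [6, -23, 0]
  [-16, -45, -22]
  [35, 6, 29]
Key observation: the optimum is the walk 2->2->2->2->2->3, with weight (-9) + (-9) + (-9) + (-9) + 14 = -22.
Optimal value attained by: walk 2->2->2->2->2->3.
Answer: (M^⊗5)[2][3] = -22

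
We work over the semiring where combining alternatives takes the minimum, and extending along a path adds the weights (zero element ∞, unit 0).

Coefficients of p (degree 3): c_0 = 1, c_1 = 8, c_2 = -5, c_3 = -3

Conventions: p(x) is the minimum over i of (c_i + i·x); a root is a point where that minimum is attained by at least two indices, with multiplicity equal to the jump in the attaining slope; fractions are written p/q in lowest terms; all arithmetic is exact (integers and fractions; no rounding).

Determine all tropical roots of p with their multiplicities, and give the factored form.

hull edge (i=0, c=1) to (i=2, c=-5): slope -3, span 2
hull edge (i=2, c=-5) to (i=3, c=-3): slope 2, span 1
Factored form: p(x) = -3 ⊗ (x ⊕ (-2)) ⊗ (x ⊕ 3) ⊗ (x ⊕ 3)
Answer: roots = -2 (mult 1), 3 (mult 2)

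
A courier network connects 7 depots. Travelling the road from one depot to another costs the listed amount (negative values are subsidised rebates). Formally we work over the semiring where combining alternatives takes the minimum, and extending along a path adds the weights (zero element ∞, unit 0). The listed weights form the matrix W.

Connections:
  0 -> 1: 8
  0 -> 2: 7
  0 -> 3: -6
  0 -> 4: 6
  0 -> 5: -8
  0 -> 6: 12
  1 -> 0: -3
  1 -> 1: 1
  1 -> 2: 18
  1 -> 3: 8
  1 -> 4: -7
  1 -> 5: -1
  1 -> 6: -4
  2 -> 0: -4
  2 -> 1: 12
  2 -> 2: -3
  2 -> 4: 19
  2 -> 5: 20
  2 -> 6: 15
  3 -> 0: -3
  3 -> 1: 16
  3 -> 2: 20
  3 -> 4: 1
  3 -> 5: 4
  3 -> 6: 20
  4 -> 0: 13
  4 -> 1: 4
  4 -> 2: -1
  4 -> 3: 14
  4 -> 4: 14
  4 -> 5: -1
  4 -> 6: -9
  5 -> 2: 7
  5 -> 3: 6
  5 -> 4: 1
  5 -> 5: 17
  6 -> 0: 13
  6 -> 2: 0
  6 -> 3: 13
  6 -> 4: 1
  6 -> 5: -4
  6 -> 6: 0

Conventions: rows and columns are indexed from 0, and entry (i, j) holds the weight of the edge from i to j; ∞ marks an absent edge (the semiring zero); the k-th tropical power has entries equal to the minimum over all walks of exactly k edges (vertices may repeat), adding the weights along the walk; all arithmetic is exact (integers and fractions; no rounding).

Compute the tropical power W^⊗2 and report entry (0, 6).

W^⊗2:
  [-9, 9, -1, -2, -7, -2, -3]
  [-2, -3, -8, -9, -6, -11, -16]
  [-7, 4, -6, -10, 2, -12, 8]
  [13, 5, 0, -9, 3, -11, -8]
  [-5, 5, -9, 4, -8, -13, -9]
  [3, 5, 0, 15, 7, 0, -8]
  [-4, 5, -3, 2, -3, -4, -8]
Key observation: the optimum is the walk 0->4->6, with weight 6 + (-9) = -3.
Optimal value attained by: walk 0->4->6.
Answer: (W^⊗2)[0][6] = -3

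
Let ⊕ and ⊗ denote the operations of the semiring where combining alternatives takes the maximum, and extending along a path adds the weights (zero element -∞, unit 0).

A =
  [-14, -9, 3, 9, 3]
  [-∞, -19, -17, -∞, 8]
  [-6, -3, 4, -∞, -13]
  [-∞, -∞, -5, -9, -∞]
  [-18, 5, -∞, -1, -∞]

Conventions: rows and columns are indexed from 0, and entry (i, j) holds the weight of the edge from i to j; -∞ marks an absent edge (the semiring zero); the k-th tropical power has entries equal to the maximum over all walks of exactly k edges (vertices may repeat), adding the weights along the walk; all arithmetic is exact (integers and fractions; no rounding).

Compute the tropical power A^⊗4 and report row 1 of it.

A^⊗2:
  [-3, 8, 7, 2, -1]
  [-10, 13, -13, 7, -11]
  [-2, 1, 8, 3, 5]
  [-11, -8, -1, -18, -18]
  [-32, -14, -6, -9, 13]
A^⊗3:
  [1, 4, 11, 6, 16]
  [-19, -6, 2, -1, 21]
  [2, 10, 12, 7, 9]
  [-7, -4, 3, -2, 0]
  [-5, 18, -2, 12, -6]
A^⊗4:
  [5, 21, 15, 15, 12]
  [3, 26, 6, 20, 2]
  [6, 14, 16, 11, 18]
  [-3, 5, 7, 2, 4]
  [-8, -1, 7, 4, 26]
Answer: row 1 of A^⊗4 = [3, 26, 6, 20, 2]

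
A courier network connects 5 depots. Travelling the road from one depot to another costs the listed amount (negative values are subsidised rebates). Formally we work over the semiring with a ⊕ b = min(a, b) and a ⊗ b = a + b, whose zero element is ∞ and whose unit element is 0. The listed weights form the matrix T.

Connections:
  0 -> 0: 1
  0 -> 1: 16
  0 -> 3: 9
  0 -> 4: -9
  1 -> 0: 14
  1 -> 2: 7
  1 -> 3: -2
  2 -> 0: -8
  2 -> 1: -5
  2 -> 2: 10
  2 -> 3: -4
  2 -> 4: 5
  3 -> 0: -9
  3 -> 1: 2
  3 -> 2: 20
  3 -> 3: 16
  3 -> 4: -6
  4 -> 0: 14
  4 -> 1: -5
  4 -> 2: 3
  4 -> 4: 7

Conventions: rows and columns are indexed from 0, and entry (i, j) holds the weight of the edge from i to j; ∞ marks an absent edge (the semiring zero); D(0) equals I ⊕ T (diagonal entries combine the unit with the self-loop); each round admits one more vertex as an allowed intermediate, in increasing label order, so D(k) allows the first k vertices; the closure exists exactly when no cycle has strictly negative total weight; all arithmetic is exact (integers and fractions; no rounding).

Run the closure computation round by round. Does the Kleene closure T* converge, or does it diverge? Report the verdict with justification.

D(0):
  [0, 16, ∞, 9, -9]
  [14, 0, 7, -2, ∞]
  [-8, -5, 0, -4, 5]
  [-9, 2, 20, 0, -6]
  [14, -5, 3, ∞, 0]
D(1):
  [0, 16, ∞, 9, -9]
  [14, 0, 7, -2, 5]
  [-8, -5, 0, -4, -17]
  [-9, 2, 20, 0, -18]
  [14, -5, 3, 23, 0]
D(2):
  [0, 16, 23, 9, -9]
  [14, 0, 7, -2, 5]
  [-8, -5, 0, -7, -17]
  [-9, 2, 9, 0, -18]
  [9, -5, 2, -7, 0]
Detection: at round 3, diagonal entry (4, 4) turns strictly negative.
Key observation: the cycle 4->1->2->0->4 has total weight (-5) + 7 + (-8) + (-9), which is strictly negative.
Answer: DIVERGES — negative cycle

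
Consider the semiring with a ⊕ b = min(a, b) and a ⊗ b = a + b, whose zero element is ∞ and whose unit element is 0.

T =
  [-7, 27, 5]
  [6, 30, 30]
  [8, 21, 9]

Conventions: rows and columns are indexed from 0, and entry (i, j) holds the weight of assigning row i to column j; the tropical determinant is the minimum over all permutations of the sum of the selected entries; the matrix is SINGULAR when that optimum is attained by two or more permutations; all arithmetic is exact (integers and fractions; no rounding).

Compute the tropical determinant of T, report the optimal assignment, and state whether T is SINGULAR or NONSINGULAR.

σ = (0, 1, 2): (-7) + 30 + 9 = 32
σ = (0, 2, 1): (-7) + 30 + 21 = 44
σ = (1, 0, 2): 27 + 6 + 9 = 42
σ = (1, 2, 0): 27 + 30 + 8 = 65
σ = (2, 0, 1): 5 + 6 + 21 = 32
σ = (2, 1, 0): 5 + 30 + 8 = 43
Optimal value attained by: σ = (0, 1, 2).
Answer: det⊕(T) = 32; verdict: SINGULAR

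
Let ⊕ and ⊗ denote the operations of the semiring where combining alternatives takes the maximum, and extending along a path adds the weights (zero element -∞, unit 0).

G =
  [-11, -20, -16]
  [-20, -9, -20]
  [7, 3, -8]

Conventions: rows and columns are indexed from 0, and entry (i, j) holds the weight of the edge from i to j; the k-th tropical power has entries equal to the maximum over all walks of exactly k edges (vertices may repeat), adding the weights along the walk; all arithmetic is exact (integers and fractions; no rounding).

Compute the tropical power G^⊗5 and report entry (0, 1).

G^⊗2:
  [-9, -13, -24]
  [-13, -17, -28]
  [-1, -5, -9]
G^⊗3:
  [-17, -21, -25]
  [-21, -25, -29]
  [-2, -6, -17]
G^⊗4:
  [-18, -22, -33]
  [-22, -26, -37]
  [-10, -14, -18]
G^⊗5:
  [-26, -30, -34]
  [-30, -34, -38]
  [-11, -15, -26]
Key observation: the optimum is the walk 0->2->0->2->2->1, with weight (-16) + 7 + (-16) + (-8) + 3 = -30.
Optimal value attained by: walk 0->2->0->2->2->1.
Answer: (G^⊗5)[0][1] = -30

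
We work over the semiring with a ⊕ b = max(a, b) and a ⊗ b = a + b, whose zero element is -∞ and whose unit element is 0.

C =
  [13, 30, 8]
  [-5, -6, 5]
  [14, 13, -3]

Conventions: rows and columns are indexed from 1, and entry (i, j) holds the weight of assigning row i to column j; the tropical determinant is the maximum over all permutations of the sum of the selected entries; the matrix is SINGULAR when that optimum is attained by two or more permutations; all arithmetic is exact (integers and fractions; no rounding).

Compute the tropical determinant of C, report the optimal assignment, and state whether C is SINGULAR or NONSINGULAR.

σ = (1, 2, 3): 13 + (-6) + (-3) = 4
σ = (1, 3, 2): 13 + 5 + 13 = 31
σ = (2, 1, 3): 30 + (-5) + (-3) = 22
σ = (2, 3, 1): 30 + 5 + 14 = 49
σ = (3, 1, 2): 8 + (-5) + 13 = 16
σ = (3, 2, 1): 8 + (-6) + 14 = 16
Optimal value attained by: σ = (2, 3, 1).
Answer: det⊕(C) = 49; verdict: NONSINGULAR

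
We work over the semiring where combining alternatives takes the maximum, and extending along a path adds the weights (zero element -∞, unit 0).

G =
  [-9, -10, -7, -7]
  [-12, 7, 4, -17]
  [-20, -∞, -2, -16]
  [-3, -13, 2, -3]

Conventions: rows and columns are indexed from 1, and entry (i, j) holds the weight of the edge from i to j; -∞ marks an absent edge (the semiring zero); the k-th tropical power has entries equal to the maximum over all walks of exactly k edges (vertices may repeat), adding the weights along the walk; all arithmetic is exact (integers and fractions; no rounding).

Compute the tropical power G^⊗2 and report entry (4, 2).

G^⊗2:
  [-10, -3, -5, -10]
  [-5, 14, 11, -10]
  [-19, -29, -4, -18]
  [-6, -6, 0, -6]
Key observation: the optimum is the walk 4->2->2, with weight (-13) + 7 = -6.
Optimal value attained by: walk 4->2->2.
Answer: (G^⊗2)[4][2] = -6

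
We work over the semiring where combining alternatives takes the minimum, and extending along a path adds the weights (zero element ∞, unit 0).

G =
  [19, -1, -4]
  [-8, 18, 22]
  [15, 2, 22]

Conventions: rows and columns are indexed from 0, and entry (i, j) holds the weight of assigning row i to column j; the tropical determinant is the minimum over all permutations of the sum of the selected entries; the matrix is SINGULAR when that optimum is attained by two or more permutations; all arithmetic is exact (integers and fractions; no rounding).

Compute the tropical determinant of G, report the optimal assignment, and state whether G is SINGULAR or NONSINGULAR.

σ = (0, 1, 2): 19 + 18 + 22 = 59
σ = (0, 2, 1): 19 + 22 + 2 = 43
σ = (1, 0, 2): (-1) + (-8) + 22 = 13
σ = (1, 2, 0): (-1) + 22 + 15 = 36
σ = (2, 0, 1): (-4) + (-8) + 2 = -10
σ = (2, 1, 0): (-4) + 18 + 15 = 29
Optimal value attained by: σ = (2, 0, 1).
Answer: det⊕(G) = -10; verdict: NONSINGULAR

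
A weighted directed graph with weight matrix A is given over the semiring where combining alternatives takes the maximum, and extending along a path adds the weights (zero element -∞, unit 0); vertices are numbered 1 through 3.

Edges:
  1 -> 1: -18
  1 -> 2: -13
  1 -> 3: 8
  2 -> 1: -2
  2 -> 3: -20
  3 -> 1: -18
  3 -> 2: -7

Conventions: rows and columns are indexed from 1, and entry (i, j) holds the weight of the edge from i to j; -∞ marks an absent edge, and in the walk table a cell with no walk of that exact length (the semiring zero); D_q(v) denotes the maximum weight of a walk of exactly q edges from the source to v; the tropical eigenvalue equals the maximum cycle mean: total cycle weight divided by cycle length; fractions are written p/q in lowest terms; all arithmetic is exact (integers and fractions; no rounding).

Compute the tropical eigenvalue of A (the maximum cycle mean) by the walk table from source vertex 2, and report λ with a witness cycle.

q=0: [-∞, 0, -∞]
q=1: [-2, -∞, -20]
q=2: [-20, -15, 6]
q=3: [-12, -1, -12]
Optimal cycle mean attained by: cycle 1->3->2->1, total 8 + (-7) + (-2), length 3.
Answer: λ = -1/3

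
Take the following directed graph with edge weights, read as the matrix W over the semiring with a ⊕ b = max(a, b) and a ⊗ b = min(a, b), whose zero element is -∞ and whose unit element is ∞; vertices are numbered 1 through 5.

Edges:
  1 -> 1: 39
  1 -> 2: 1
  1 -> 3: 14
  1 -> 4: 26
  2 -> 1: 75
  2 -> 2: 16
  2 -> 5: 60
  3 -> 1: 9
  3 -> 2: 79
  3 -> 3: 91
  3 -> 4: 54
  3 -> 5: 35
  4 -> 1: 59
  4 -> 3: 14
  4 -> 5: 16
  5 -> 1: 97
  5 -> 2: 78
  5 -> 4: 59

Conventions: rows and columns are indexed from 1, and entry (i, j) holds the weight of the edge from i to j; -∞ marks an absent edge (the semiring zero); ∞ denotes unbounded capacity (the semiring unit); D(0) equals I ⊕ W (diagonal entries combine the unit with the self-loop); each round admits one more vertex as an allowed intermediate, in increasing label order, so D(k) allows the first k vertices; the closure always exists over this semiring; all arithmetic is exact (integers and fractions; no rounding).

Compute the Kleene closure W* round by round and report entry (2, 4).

D(0):
  [∞, 1, 14, 26, -∞]
  [75, ∞, -∞, -∞, 60]
  [9, 79, ∞, 54, 35]
  [59, -∞, 14, ∞, 16]
  [97, 78, -∞, 59, ∞]
D(1):
  [∞, 1, 14, 26, -∞]
  [75, ∞, 14, 26, 60]
  [9, 79, ∞, 54, 35]
  [59, 1, 14, ∞, 16]
  [97, 78, 14, 59, ∞]
D(2):
  [∞, 1, 14, 26, 1]
  [75, ∞, 14, 26, 60]
  [75, 79, ∞, 54, 60]
  [59, 1, 14, ∞, 16]
  [97, 78, 14, 59, ∞]
D(3):
  [∞, 14, 14, 26, 14]
  [75, ∞, 14, 26, 60]
  [75, 79, ∞, 54, 60]
  [59, 14, 14, ∞, 16]
  [97, 78, 14, 59, ∞]
D(4):
  [∞, 14, 14, 26, 16]
  [75, ∞, 14, 26, 60]
  [75, 79, ∞, 54, 60]
  [59, 14, 14, ∞, 16]
  [97, 78, 14, 59, ∞]
D(5):
  [∞, 16, 14, 26, 16]
  [75, ∞, 14, 59, 60]
  [75, 79, ∞, 59, 60]
  [59, 16, 14, ∞, 16]
  [97, 78, 14, 59, ∞]
Answer: W*[2][4] = 59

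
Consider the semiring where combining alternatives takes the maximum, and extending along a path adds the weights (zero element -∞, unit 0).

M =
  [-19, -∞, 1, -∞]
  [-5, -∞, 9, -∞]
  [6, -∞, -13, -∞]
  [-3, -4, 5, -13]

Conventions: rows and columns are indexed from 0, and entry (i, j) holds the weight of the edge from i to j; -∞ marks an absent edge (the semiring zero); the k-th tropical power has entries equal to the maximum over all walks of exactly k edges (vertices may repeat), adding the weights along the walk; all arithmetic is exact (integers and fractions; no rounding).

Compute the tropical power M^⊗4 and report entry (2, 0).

M^⊗2:
  [7, -∞, -12, -∞]
  [15, -∞, -4, -∞]
  [-7, -∞, 7, -∞]
  [11, -17, 5, -26]
M^⊗3:
  [-6, -∞, 8, -∞]
  [2, -∞, 16, -∞]
  [13, -∞, -6, -∞]
  [11, -30, 12, -39]
M^⊗4:
  [14, -∞, -5, -∞]
  [22, -∞, 3, -∞]
  [0, -∞, 14, -∞]
  [18, -43, 12, -52]
Key observation: the optimum is the walk 2->0->2->2->0, with weight 6 + 1 + (-13) + 6 = 0.
Optimal value attained by: walk 2->0->2->2->0.
Answer: (M^⊗4)[2][0] = 0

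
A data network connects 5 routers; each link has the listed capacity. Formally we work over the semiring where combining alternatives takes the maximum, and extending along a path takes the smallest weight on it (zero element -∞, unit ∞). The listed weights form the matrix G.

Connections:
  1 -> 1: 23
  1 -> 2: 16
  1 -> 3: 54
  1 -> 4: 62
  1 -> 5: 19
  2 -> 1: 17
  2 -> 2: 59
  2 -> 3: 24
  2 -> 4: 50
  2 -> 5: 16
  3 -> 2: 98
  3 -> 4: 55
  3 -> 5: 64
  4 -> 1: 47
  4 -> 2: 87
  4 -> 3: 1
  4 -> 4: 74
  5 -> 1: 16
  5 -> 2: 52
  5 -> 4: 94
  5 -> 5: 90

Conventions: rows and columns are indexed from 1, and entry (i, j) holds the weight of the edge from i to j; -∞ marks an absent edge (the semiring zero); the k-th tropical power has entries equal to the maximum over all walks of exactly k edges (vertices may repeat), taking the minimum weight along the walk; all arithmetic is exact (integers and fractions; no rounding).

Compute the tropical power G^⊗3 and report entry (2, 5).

G^⊗2:
  [47, 62, 23, 62, 54]
  [47, 59, 24, 50, 24]
  [47, 59, 24, 64, 64]
  [47, 74, 47, 74, 19]
  [47, 87, 24, 90, 90]
G^⊗3:
  [47, 62, 47, 62, 54]
  [47, 59, 47, 50, 24]
  [47, 64, 47, 64, 64]
  [47, 74, 47, 74, 47]
  [47, 87, 47, 90, 90]
Key observation: the optimum is the walk 2->2->3->5, with weight 59 min 24 min 64 = 24.
Optimal value attained by: walk 2->2->3->5.
Answer: (G^⊗3)[2][5] = 24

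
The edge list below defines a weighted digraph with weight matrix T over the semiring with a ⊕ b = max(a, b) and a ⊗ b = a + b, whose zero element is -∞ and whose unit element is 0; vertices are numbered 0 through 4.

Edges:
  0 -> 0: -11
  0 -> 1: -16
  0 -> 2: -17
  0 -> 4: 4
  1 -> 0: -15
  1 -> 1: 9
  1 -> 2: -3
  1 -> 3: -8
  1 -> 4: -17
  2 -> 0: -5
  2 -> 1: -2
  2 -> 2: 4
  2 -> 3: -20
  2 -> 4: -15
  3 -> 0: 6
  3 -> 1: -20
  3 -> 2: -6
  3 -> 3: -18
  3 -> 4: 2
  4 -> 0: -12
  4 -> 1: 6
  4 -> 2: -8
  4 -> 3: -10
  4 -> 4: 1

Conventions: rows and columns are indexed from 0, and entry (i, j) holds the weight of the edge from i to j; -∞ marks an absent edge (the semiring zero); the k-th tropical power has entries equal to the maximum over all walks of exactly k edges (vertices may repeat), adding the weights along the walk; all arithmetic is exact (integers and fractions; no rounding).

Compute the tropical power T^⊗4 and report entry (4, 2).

T^⊗2:
  [-8, 10, -4, -6, 5]
  [-2, 18, 6, 1, -6]
  [-1, 7, 8, -10, -1]
  [-5, 8, -2, -8, 10]
  [-4, 15, 3, -2, 2]
T^⊗3:
  [0, 19, 7, 2, 6]
  [7, 27, 15, 10, 3]
  [3, 16, 12, -1, 3]
  [-2, 17, 5, 0, 11]
  [4, 24, 12, 7, 3]
T^⊗4:
  [8, 28, 16, 11, 7]
  [16, 36, 24, 19, 12]
  [7, 25, 16, 8, 7]
  [6, 26, 14, 9, 12]
  [13, 33, 21, 16, 9]
Key observation: the optimum is the walk 4->1->1->1->2, with weight 6 + 9 + 9 + (-3) = 21.
Optimal value attained by: walk 4->1->1->1->2.
Answer: (T^⊗4)[4][2] = 21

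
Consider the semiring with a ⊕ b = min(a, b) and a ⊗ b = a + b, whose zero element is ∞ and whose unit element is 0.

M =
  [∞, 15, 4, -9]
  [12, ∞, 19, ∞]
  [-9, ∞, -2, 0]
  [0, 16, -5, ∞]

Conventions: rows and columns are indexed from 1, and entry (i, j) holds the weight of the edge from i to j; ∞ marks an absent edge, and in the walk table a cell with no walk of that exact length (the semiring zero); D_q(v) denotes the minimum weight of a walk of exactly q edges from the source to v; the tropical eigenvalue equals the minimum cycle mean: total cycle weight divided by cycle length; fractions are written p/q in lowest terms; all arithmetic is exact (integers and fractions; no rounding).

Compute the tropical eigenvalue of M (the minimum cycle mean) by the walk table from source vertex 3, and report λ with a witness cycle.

q=0: [∞, ∞, 0, ∞]
q=1: [-9, ∞, -2, 0]
q=2: [-11, 6, -5, -18]
q=3: [-18, -2, -23, -20]
q=4: [-32, -4, -25, -27]
Optimal cycle mean attained by: cycle 1->4->3->1, total (-9) + (-5) + (-9), length 3.
Answer: λ = -23/3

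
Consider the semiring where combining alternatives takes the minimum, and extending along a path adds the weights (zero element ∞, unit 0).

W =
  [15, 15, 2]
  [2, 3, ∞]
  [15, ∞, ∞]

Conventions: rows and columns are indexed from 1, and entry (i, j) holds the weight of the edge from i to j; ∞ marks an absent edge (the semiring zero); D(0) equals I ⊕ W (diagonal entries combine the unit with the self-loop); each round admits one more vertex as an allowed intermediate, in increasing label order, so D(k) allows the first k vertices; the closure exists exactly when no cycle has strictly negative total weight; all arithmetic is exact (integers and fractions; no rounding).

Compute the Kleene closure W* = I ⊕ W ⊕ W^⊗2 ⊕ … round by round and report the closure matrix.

D(0):
  [0, 15, 2]
  [2, 0, ∞]
  [15, ∞, 0]
D(1):
  [0, 15, 2]
  [2, 0, 4]
  [15, 30, 0]
D(2):
  [0, 15, 2]
  [2, 0, 4]
  [15, 30, 0]
D(3):
  [0, 15, 2]
  [2, 0, 4]
  [15, 30, 0]
Answer: W* = [[0, 15, 2], [2, 0, 4], [15, 30, 0]]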